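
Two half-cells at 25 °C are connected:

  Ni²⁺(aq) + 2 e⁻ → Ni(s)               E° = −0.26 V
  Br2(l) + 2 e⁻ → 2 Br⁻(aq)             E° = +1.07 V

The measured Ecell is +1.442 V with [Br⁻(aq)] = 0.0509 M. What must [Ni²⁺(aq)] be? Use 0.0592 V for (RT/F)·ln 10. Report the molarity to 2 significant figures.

0.064 M

With Br₂/Br⁻ at the cathode and Ni²⁺/Ni at the anode, E°cell = +1.07 − (−0.26) = +1.33 V (n = 2).
Rearranging E = E° − (0.0592/n)·log Q gives log Q = 2(+1.33 − (+1.442))/0.0592 = −3.784.
For Br2(l) + Ni(s) → 2 Br⁻(aq) + Ni²⁺(aq), the reaction quotient is Q = [Br⁻(aq)]^2·[Ni²⁺(aq)].
Substituting the known concentrations and solving, log [Ni²⁺(aq)] = −1.197 and [Ni²⁺(aq)] = 0.064 M.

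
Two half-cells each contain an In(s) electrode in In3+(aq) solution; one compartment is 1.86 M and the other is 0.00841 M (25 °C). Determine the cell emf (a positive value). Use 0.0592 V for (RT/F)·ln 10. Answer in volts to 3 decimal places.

0.046 V

For a concentration cell E°cell = 0, since both electrodes use the same couple.
The compartment with the higher In3+(aq) concentration (1.86 M) acts as the cathode; ions are reduced there and produced at the dilute (0.00841 M) anode.
With n = 3, Ecell = −(0.0592/3)·log([dilute]/[conc]) = −(0.0592/3)·log(0.00841/1.86) = +0.046 V.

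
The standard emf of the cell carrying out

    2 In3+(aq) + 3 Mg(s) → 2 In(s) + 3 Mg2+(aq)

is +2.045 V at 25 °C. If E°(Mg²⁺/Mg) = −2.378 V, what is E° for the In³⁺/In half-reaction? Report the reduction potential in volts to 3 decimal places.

In the reaction as written the In³⁺/In couple is reduced (cathode) and Mg²⁺/Mg is oxidized (anode), so E°cell = E°(In³⁺/In) − E°(Mg²⁺/Mg).
E°(In³⁺/In) = E°cell + E°(anode) = +2.045 + (−2.378) = −0.333 V.

−0.333 V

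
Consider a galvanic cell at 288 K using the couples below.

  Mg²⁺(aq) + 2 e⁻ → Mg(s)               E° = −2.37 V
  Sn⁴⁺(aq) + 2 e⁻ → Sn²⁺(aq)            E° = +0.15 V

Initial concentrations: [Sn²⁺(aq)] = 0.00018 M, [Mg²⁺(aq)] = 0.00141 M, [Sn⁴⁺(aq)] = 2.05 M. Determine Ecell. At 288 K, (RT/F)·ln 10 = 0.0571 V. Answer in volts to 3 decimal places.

+2.717 V

Since E°(Sn⁴⁺/Sn²⁺) > E°(Mg²⁺/Mg), Sn⁴⁺/Sn²⁺ serves as the cathode.
E°cell = E°cat − E°an = +0.15 − (−2.37) = +2.52 V; n = 2.
For the overall reaction Sn⁴⁺(aq) + Mg(s) → Sn²⁺(aq) + Mg²⁺(aq), Q = ([Sn²⁺(aq)]·[Mg²⁺(aq)]) / [Sn⁴⁺(aq)] = 1.24×10^−7, giving log Q = −6.907.
E = E° − (0.0571/n)·log Q = +2.52 − (0.0571/2)(−6.907) = +2.717 V.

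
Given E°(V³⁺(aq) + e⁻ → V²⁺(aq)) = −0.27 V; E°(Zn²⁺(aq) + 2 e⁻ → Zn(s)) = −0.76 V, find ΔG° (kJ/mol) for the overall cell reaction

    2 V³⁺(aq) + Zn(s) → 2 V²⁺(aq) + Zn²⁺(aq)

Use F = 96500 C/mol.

In the reaction as written V³⁺(aq) is reduced, so the V³⁺/V²⁺ couple is the cathode and Zn²⁺/Zn is the anode.
E°cell = −0.27 − (−0.76) = +0.49 V; balancing electrons gives n = 2.
ΔG° = −nFE°cell = −(2)(96500)(+0.49) J/mol = −94.6 kJ/mol.

−94.6 kJ/mol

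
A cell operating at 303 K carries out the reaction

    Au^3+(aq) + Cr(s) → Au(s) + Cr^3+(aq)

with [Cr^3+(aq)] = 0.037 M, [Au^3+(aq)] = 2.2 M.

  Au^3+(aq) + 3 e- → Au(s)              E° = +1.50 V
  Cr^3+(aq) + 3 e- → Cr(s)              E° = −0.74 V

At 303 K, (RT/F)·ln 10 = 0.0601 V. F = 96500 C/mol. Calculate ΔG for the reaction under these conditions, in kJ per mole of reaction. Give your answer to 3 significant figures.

−659 kJ/mol

E°cell = +1.50 − (−0.74) = +2.24 V; the balanced reaction transfers n = 3 electrons.
Q = [Cr^3+(aq)] / [Au^3+(aq)] = 0.0168, so log Q = −1.774 and E = +2.24 − (0.0601/3)(−1.774) = +2.2755 V.
Then ΔG = −nFE = −3 × 96500 × +2.2755 J/mol = −659 kJ/mol.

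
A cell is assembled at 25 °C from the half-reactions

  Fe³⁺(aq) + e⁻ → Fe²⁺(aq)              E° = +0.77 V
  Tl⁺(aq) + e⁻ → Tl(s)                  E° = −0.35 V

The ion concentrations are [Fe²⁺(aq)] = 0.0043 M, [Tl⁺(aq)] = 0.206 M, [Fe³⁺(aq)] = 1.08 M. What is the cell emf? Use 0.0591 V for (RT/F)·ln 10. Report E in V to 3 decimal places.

The Fe³⁺/Fe²⁺ couple has the more positive E°, so it is the cathode; Tl⁺/Tl is the anode.
The standard potential is +0.77 − (−0.35) = +1.12 V and the balanced reaction transfers n = 1 electron.
The balanced reaction is Fe³⁺(aq) + Tl(s) → Fe²⁺(aq) + Tl⁺(aq), so Q = ([Fe²⁺(aq)]·[Tl⁺(aq)]) / [Fe³⁺(aq)] = 0.00082 and log Q = −3.086.
Applying E = E° − (RT ln10/nF)·log Q gives +1.12 − (0.0591/1)(−3.086) = +1.302 V.

+1.302 V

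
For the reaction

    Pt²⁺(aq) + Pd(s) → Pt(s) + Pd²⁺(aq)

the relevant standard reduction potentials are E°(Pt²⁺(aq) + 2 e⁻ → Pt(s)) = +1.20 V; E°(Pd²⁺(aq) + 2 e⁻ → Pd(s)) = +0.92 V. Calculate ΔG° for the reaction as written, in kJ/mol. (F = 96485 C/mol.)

−54.0 kJ/mol

In the reaction as written Pt²⁺(aq) is reduced, so the Pt²⁺/Pt couple is the cathode and Pd²⁺/Pd is the anode.
E°cell = +1.20 − (+0.92) = +0.28 V; balancing electrons gives n = 2.
ΔG° = −nFE°cell = −(2)(96485)(+0.28) J/mol = −54.0 kJ/mol.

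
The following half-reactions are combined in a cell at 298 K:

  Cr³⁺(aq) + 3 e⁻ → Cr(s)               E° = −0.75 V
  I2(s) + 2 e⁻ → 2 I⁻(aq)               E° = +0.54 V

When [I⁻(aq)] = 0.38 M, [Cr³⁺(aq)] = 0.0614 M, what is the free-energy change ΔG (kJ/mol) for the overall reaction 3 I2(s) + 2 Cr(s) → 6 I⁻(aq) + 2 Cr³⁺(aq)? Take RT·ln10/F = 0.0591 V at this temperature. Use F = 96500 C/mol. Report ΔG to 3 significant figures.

With I₂/I⁻ reduced at the cathode, E°cell = +0.54 − (−0.75) = +1.29 V and n = 6.
Q = [I⁻(aq)]^6·[Cr³⁺(aq)]^2 = 1.14×10^−5, so log Q = −4.945 and E = +1.29 − (0.0591/6)(−4.945) = +1.3387 V.
Then ΔG = −nFE = −6 × 96500 × +1.3387 J/mol = −775 kJ/mol.

−775 kJ/mol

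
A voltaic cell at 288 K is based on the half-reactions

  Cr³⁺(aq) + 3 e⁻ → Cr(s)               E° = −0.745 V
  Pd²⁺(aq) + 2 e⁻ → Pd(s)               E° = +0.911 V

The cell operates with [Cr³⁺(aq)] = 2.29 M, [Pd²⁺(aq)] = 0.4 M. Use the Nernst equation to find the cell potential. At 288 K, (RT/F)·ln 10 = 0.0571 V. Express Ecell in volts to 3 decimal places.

+1.638 V

The Pd²⁺/Pd couple has the more positive E°, so it is the cathode; Cr³⁺/Cr is the anode.
The standard potential is +0.911 − (−0.745) = +1.656 V and the balanced reaction transfers n = 6 electrons.
The balanced reaction is 3 Pd²⁺(aq) + 2 Cr(s) → 3 Pd(s) + 2 Cr³⁺(aq), so Q = [Cr³⁺(aq)]^2 / [Pd²⁺(aq)]^3 = 81.9 and log Q = 1.913.
Applying E = E° − (RT ln10/nF)·log Q gives +1.656 − (0.0571/6)(1.913) = +1.638 V.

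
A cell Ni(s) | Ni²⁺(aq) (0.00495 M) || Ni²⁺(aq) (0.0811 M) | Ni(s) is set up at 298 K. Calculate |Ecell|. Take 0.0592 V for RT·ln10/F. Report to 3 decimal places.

0.036 V

For a concentration cell E°cell = 0, since both electrodes use the same couple.
The compartment with the higher Ni²⁺(aq) concentration (0.0811 M) acts as the cathode; ions are reduced there and produced at the dilute (0.00495 M) anode.
With n = 2, Ecell = −(0.0592/2)·log([dilute]/[conc]) = −(0.0592/2)·log(0.00495/0.0811) = +0.036 V.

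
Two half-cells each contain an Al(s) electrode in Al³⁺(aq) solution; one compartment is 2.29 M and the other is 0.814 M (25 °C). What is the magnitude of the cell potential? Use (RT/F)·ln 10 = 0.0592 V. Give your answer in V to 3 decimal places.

For a concentration cell E°cell = 0, since both electrodes use the same couple.
The compartment with the higher Al³⁺(aq) concentration (2.29 M) acts as the cathode; ions are reduced there and produced at the dilute (0.814 M) anode.
With n = 3, Ecell = −(0.0592/3)·log([dilute]/[conc]) = −(0.0592/3)·log(0.814/2.29) = +0.009 V.

0.009 V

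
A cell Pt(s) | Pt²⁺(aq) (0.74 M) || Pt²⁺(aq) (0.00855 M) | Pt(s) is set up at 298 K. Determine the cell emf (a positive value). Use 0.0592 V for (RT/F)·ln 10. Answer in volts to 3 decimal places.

0.057 V

For a concentration cell E°cell = 0, since both electrodes use the same couple.
The compartment with the higher Pt²⁺(aq) concentration (0.74 M) acts as the cathode; ions are reduced there and produced at the dilute (0.00855 M) anode.
With n = 2, Ecell = −(0.0592/2)·log([dilute]/[conc]) = −(0.0592/2)·log(0.00855/0.74) = +0.057 V.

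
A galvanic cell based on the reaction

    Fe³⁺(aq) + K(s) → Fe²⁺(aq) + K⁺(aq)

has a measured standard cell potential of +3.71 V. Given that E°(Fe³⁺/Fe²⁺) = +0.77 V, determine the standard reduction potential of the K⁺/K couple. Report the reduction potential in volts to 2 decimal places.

In the reaction as written the Fe³⁺/Fe²⁺ couple is reduced (cathode) and K⁺/K is oxidized (anode), so E°cell = E°(Fe³⁺/Fe²⁺) − E°(K⁺/K).
E°(K⁺/K) = E°(cathode) − E°cell = +0.77 − (+3.71) = −2.94 V.

−2.94 V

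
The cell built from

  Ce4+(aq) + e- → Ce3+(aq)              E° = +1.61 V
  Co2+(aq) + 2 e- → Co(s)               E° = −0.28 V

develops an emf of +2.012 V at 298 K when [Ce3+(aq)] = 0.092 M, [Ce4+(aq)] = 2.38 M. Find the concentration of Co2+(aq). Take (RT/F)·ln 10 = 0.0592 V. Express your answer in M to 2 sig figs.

Ce⁴⁺/Ce³⁺ is the cathode (higher E°); E°cell = +1.61 − (−0.28) = +1.89 V with n = 2.
From the Nernst equation, log Q = n(E° − E)/0.0592 = 2·(+1.89 − (+2.012))/0.0592 = −4.122.
For 2 Ce4+(aq) + Co(s) → 2 Ce3+(aq) + Co2+(aq), the reaction quotient is Q = ([Ce3+(aq)]^2·[Co2+(aq)]) / [Ce4+(aq)]^2.
Substituting the known concentrations and solving, log [Co2+(aq)] = −1.296 and [Co2+(aq)] = 0.051 M.

0.051 M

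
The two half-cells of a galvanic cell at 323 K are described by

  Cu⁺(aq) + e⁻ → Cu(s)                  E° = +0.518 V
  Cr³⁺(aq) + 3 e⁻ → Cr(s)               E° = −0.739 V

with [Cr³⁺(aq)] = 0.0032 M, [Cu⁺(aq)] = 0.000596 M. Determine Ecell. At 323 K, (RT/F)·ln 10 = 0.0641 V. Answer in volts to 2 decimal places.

+1.10 V

Since E°(Cu⁺/Cu) > E°(Cr³⁺/Cr), Cu⁺/Cu serves as the cathode.
The standard potential is +0.518 − (−0.739) = +1.257 V and the balanced reaction transfers n = 3 electrons.
The balanced reaction is 3 Cu⁺(aq) + Cr(s) → 3 Cu(s) + Cr³⁺(aq), so Q = [Cr³⁺(aq)] / [Cu⁺(aq)]^3 = 1.51×10^7 and log Q = 7.179.
By the Nernst equation, E = +1.257 − (0.0641/3)·(7.179) = +1.10 V.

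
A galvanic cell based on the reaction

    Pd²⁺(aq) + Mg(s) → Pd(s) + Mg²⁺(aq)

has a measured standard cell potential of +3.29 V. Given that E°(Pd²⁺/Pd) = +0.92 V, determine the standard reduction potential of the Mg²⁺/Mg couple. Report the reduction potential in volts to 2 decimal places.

−2.37 V

In the reaction as written the Pd²⁺/Pd couple is reduced (cathode) and Mg²⁺/Mg is oxidized (anode), so E°cell = E°(Pd²⁺/Pd) − E°(Mg²⁺/Mg).
E°(Mg²⁺/Mg) = E°(cathode) − E°cell = +0.92 − (+3.29) = −2.37 V.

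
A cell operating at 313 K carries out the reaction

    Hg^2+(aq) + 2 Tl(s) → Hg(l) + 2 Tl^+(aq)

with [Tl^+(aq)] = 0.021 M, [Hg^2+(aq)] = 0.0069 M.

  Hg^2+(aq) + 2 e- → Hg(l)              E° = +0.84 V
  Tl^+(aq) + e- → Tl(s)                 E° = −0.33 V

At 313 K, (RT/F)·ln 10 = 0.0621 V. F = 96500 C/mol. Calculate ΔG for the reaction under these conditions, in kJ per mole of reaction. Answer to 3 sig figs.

−233 kJ/mol

With Hg²⁺/Hg reduced at the cathode, E°cell = +0.84 − (−0.33) = +1.17 V and n = 2.
Here Q = [Tl^+(aq)]^2 / [Hg^2+(aq)] = 0.0639 (log Q = −1.194), giving E = +1.17 − (0.0621/2)·(−1.194) = +1.2071 V.
Finally ΔG = −nFE = −(2)(96500 C/mol)(+1.2071 V) = −233 kJ/mol.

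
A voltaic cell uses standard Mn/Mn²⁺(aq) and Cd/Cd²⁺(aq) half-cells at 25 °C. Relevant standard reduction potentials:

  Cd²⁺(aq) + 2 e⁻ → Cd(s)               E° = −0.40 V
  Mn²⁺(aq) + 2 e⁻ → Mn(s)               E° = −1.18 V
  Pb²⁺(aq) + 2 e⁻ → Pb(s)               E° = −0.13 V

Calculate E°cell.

+0.78 V

The Cd²⁺/Cd couple has the higher E°, so Cd ion is reduced (cathode) and Mn is oxidized (anode).
E°cell = E°(cathode) − E°(anode) = −0.40 − (−1.18) = +0.78 V.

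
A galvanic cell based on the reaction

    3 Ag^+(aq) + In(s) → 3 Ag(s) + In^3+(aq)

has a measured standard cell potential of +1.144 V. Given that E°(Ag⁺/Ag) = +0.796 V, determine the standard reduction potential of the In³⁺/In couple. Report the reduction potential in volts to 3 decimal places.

−0.348 V

In the reaction as written the Ag⁺/Ag couple is reduced (cathode) and In³⁺/In is oxidized (anode), so E°cell = E°(Ag⁺/Ag) − E°(In³⁺/In).
E°(In³⁺/In) = E°(cathode) − E°cell = +0.796 − (+1.144) = −0.348 V.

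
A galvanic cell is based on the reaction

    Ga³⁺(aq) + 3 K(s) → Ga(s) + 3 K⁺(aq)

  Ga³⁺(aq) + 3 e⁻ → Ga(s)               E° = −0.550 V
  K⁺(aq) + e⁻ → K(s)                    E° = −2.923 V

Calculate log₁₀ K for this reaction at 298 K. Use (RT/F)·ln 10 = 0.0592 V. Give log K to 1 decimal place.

log K = 120.3

The Ga³⁺/Ga couple is reduced (cathode); E°cell = −0.550 − (−2.923) = +2.373 V with n = 3.
At equilibrium E = 0, so log K = nE°cell / 0.0592 = (3)(+2.373) / 0.0592 = 120.3.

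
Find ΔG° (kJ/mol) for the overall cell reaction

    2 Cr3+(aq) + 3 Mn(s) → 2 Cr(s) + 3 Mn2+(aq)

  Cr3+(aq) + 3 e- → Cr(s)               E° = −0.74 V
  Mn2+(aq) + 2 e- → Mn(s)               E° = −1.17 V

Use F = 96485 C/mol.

In the reaction as written Cr3+(aq) is reduced, so the Cr³⁺/Cr couple is the cathode and Mn²⁺/Mn is the anode.
E°cell = −0.74 − (−1.17) = +0.43 V; balancing electrons gives n = 6.
ΔG° = −nFE°cell = −(6)(96485)(+0.43) J/mol = −249 kJ/mol.

−249 kJ/mol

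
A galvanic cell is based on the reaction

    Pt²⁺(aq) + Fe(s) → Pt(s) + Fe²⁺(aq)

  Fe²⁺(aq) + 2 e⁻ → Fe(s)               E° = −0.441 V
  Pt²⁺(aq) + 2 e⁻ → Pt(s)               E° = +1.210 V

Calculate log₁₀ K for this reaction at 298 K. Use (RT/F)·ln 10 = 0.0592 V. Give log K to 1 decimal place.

log K = 55.8

The Pt²⁺/Pt couple is reduced (cathode); E°cell = +1.210 − (−0.441) = +1.651 V with n = 2.
At equilibrium E = 0, so log K = nE°cell / 0.0592 = (2)(+1.651) / 0.0592 = 55.8.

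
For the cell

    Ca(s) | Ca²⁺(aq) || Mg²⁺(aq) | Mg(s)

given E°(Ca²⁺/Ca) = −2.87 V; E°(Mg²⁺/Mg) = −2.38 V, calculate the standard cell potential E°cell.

+0.49 V

By convention the left-hand electrode in cell notation is the anode (oxidation) and the right-hand electrode is the cathode (reduction).
E°cell = E°(right) − E°(left) = −2.38 − (−2.87) = +0.49 V.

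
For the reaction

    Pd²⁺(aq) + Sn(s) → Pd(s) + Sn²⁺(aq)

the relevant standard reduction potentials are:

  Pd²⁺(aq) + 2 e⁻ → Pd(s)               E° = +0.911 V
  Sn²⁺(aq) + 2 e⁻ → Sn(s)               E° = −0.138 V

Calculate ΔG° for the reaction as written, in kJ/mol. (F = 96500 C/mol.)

In the reaction as written Pd²⁺(aq) is reduced, so the Pd²⁺/Pd couple is the cathode and Sn²⁺/Sn is the anode.
E°cell = +0.911 − (−0.138) = +1.049 V; balancing electrons gives n = 2.
ΔG° = −nFE°cell = −(2)(96500)(+1.049) J/mol = −202 kJ/mol.

−202 kJ/mol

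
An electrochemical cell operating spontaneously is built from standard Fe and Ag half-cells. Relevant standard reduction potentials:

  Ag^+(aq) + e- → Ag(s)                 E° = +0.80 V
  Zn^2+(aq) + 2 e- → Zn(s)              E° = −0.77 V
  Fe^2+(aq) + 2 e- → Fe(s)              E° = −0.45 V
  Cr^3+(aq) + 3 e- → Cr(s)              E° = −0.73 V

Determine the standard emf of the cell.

+1.25 V

The Ag⁺/Ag couple has the higher E°, so Ag ion is reduced (cathode) and Fe is oxidized (anode).
E°cell = E°(cathode) − E°(anode) = +0.80 − (−0.45) = +1.25 V.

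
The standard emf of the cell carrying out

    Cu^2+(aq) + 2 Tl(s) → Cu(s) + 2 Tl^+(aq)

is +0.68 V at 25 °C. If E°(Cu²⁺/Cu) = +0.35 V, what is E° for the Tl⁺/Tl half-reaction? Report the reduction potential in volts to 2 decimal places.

−0.33 V

In the reaction as written the Cu²⁺/Cu couple is reduced (cathode) and Tl⁺/Tl is oxidized (anode), so E°cell = E°(Cu²⁺/Cu) − E°(Tl⁺/Tl).
E°(Tl⁺/Tl) = E°(cathode) − E°cell = +0.35 − (+0.68) = −0.33 V.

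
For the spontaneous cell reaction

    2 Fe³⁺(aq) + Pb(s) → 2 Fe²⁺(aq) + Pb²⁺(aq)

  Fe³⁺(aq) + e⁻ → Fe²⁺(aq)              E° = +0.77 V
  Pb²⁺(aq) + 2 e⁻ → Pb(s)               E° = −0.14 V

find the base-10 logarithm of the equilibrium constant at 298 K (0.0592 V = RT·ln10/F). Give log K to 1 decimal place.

The Fe³⁺/Fe²⁺ couple is reduced (cathode); E°cell = +0.77 − (−0.14) = +0.91 V with n = 2.
At equilibrium E = 0, so log K = nE°cell / 0.0592 = (2)(+0.91) / 0.0592 = 30.7.

log K = 30.7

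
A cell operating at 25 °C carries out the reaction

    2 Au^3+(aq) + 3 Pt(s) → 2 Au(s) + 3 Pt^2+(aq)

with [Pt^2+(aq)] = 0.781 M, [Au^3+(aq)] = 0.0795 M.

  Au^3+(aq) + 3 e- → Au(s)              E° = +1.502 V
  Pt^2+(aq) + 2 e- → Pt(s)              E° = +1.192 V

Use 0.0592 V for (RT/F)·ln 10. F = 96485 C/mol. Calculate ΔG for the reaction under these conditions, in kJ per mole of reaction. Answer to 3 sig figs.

The standard cell potential is +1.502 − (+1.192) = +0.310 V, with n = 6 electrons in the balanced equation.
Q = [Pt^2+(aq)]^3 / [Au^3+(aq)]^2 = 75.4, so log Q = 1.877 and E = +0.310 − (0.0592/6)(1.877) = +0.2915 V.
Finally ΔG = −nFE = −(6)(96485 C/mol)(+0.2915 V) = −169 kJ/mol.

−169 kJ/mol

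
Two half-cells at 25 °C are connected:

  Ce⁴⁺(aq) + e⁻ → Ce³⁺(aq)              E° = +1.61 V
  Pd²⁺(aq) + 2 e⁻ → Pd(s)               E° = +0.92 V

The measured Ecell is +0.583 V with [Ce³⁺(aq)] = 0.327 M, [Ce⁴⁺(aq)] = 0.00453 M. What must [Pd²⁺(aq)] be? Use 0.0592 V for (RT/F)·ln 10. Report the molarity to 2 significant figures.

0.79 M

With Ce⁴⁺/Ce³⁺ at the cathode and Pd²⁺/Pd at the anode, E°cell = +1.61 − (+0.92) = +0.69 V (n = 2).
Rearranging E = E° − (0.0592/n)·log Q gives log Q = 2(+0.69 − (+0.583))/0.0592 = 3.615.
For 2 Ce⁴⁺(aq) + Pd(s) → 2 Ce³⁺(aq) + Pd²⁺(aq), the reaction quotient is Q = ([Ce³⁺(aq)]^2·[Pd²⁺(aq)]) / [Ce⁴⁺(aq)]^2.
Solving for the unknown gives log [Pd²⁺(aq)] = −0.102, so [Pd²⁺(aq)] ≈ 0.79 M.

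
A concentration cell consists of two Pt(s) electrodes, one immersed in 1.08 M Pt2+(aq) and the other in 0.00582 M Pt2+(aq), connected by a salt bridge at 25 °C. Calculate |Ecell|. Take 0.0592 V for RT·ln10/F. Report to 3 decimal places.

0.067 V

For a concentration cell E°cell = 0, since both electrodes use the same couple.
The compartment with the higher Pt2+(aq) concentration (1.08 M) acts as the cathode; ions are reduced there and produced at the dilute (0.00582 M) anode.
With n = 2, Ecell = −(0.0592/2)·log([dilute]/[conc]) = −(0.0592/2)·log(0.00582/1.08) = +0.067 V.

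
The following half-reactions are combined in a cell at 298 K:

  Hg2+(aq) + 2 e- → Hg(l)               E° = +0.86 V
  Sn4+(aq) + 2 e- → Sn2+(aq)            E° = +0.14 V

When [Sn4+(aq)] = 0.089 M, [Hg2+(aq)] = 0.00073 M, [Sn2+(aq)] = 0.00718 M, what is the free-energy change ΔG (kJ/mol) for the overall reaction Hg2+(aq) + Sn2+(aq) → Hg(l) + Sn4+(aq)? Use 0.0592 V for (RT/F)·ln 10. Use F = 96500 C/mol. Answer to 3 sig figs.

−115 kJ/mol

With Hg²⁺/Hg reduced at the cathode, E°cell = +0.86 − (+0.14) = +0.72 V and n = 2.
Here Q = [Sn4+(aq)] / ([Hg2+(aq)]·[Sn2+(aq)]) = 1.7×10^4 (log Q = 4.230), giving E = +0.72 − (0.0592/2)·(4.230) = +0.5948 V.
Then ΔG = −nFE = −2 × 96500 × +0.5948 J/mol = −115 kJ/mol.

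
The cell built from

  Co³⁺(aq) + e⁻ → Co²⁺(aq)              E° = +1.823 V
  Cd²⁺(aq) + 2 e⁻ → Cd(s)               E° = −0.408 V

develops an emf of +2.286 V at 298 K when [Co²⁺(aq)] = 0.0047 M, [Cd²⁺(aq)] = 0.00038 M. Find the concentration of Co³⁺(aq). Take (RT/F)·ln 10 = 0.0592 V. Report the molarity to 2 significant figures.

Co³⁺/Co²⁺ is the cathode (higher E°); E°cell = +1.823 − (−0.408) = +2.231 V with n = 2.
Since E = E° − (0.0592/n)·log Q, log Q = n(E° − E)/0.0592 = −1.858.
Balancing electrons gives 2 Co³⁺(aq) + Cd(s) → 2 Co²⁺(aq) + Cd²⁺(aq); thus Q = ([Co²⁺(aq)]^2·[Cd²⁺(aq)]) / [Co³⁺(aq)]^2.
Isolating [Co³⁺(aq)] in Q = 10^{−1.858} yields log [Co³⁺(aq)] = −3.109, i.e. 0.00078 M.

0.00078 M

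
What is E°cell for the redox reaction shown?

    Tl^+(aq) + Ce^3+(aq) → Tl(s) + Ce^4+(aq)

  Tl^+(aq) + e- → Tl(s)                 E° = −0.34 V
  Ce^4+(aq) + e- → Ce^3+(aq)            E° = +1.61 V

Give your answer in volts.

−1.95 V

Tl^+(aq) gains electrons, so the Tl⁺/Tl couple is the cathode; the Ce⁴⁺/Ce³⁺ couple is the anode.
E°cell = E°(cathode) − E°(anode) = −0.34 − (+1.61) = −1.95 V.
The negative E°cell means the reaction is non-spontaneous in the direction written.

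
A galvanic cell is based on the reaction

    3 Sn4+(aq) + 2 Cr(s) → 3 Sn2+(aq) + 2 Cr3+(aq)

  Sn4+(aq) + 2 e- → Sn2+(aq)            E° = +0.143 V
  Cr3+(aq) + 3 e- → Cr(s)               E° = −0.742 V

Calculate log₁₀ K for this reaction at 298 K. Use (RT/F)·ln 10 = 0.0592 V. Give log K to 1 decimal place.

The Sn⁴⁺/Sn²⁺ couple is reduced (cathode); E°cell = +0.143 − (−0.742) = +0.885 V with n = 6.
At equilibrium E = 0, so log K = nE°cell / 0.0592 = (6)(+0.885) / 0.0592 = 89.7.

log K = 89.7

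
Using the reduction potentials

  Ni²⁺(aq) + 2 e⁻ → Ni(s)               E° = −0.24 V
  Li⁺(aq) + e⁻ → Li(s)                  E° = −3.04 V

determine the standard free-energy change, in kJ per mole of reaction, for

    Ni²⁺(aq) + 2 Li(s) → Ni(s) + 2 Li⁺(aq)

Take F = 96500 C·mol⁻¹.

In the reaction as written Ni²⁺(aq) is reduced, so the Ni²⁺/Ni couple is the cathode and Li⁺/Li is the anode.
E°cell = −0.24 − (−3.04) = +2.80 V; balancing electrons gives n = 2.
ΔG° = −nFE°cell = −(2)(96500)(+2.80) J/mol = −540 kJ/mol.

−540 kJ/mol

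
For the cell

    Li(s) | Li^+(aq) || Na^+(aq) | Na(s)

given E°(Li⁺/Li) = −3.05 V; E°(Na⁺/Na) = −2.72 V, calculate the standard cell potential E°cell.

+0.33 V

By convention the left-hand electrode in cell notation is the anode (oxidation) and the right-hand electrode is the cathode (reduction).
E°cell = E°(right) − E°(left) = −2.72 − (−3.05) = +0.33 V.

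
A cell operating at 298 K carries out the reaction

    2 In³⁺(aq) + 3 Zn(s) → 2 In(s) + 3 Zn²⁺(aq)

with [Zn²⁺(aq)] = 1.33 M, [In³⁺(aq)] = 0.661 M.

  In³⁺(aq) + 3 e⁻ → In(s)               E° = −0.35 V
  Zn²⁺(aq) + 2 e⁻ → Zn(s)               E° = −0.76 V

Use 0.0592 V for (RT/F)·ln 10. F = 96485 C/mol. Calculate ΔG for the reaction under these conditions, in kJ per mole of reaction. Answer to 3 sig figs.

The standard cell potential is −0.35 − (−0.76) = +0.41 V, with n = 6 electrons in the balanced equation.
Here Q = [Zn²⁺(aq)]^3 / [In³⁺(aq)]^2 = 5.38 (log Q = 0.731), giving E = +0.41 − (0.0592/6)·(0.731) = +0.4028 V.
ΔG = −nFE = −(6)(96485)(+0.4028) J/mol = −233 kJ/mol.

−233 kJ/mol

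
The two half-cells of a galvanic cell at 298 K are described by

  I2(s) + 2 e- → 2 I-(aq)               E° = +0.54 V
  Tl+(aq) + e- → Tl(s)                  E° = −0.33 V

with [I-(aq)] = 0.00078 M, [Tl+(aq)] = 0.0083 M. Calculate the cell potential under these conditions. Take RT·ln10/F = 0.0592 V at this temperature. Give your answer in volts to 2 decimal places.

The I₂/I⁻ couple has the more positive E°, so it is the cathode; Tl⁺/Tl is the anode.
E°cell = E°cat − E°an = +0.54 − (−0.33) = +0.87 V; n = 2.
The balanced reaction is I2(s) + 2 Tl(s) → 2 I-(aq) + 2 Tl+(aq), so Q = [I-(aq)]^2·[Tl+(aq)]^2 = 4.19×10^−11 and log Q = −10.378.
E = E° − (0.0592/n)·log Q = +0.87 − (0.0592/2)(−10.378) = +1.18 V.

+1.18 V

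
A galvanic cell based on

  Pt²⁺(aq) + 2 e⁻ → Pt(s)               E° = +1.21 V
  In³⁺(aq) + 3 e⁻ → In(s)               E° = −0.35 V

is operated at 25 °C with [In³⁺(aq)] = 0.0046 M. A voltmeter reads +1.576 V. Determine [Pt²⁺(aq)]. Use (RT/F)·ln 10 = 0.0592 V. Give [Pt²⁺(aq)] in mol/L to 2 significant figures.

0.096 M

With Pt²⁺/Pt at the cathode and In³⁺/In at the anode, E°cell = +1.21 − (−0.35) = +1.56 V (n = 6).
From the Nernst equation, log Q = n(E° − E)/0.0592 = 6·(+1.56 − (+1.576))/0.0592 = −1.622.
Balancing electrons gives 3 Pt²⁺(aq) + 2 In(s) → 3 Pt(s) + 2 In³⁺(aq); thus Q = [In³⁺(aq)]^2 / [Pt²⁺(aq)]^3.
Solving for the unknown gives log [Pt²⁺(aq)] = −1.017, so [Pt²⁺(aq)] ≈ 0.096 M.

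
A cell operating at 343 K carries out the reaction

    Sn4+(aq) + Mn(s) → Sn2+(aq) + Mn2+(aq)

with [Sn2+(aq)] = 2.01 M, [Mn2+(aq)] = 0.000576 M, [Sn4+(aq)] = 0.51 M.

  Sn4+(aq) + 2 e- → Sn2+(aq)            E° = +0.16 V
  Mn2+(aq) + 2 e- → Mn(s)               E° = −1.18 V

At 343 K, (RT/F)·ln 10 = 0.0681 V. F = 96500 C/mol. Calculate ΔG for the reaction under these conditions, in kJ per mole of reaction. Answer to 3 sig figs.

With Sn⁴⁺/Sn²⁺ reduced at the cathode, E°cell = +0.16 − (−1.18) = +1.34 V and n = 2.
Q = ([Sn2+(aq)]·[Mn2+(aq)]) / [Sn4+(aq)] = 0.00227, so log Q = −2.644 and E = +1.34 − (0.0681/2)(−2.644) = +1.4300 V.
Then ΔG = −nFE = −2 × 96500 × +1.4300 J/mol = −276 kJ/mol.

−276 kJ/mol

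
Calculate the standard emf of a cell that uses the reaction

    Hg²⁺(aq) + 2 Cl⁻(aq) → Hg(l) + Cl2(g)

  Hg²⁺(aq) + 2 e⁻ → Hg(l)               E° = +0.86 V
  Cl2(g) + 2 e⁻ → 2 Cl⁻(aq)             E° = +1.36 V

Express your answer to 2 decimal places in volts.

−0.50 V

Hg²⁺(aq) gains electrons, so the Hg²⁺/Hg couple is the cathode; the Cl₂/Cl⁻ couple is the anode.
E°cell = E°(cathode) − E°(anode) = +0.86 − (+1.36) = −0.50 V.
The negative E°cell means the reaction is non-spontaneous in the direction written.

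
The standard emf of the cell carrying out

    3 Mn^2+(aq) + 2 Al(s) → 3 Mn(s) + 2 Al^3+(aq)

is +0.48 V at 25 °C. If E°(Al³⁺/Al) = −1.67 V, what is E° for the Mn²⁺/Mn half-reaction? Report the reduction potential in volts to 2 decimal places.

In the reaction as written the Mn²⁺/Mn couple is reduced (cathode) and Al³⁺/Al is oxidized (anode), so E°cell = E°(Mn²⁺/Mn) − E°(Al³⁺/Al).
E°(Mn²⁺/Mn) = E°cell + E°(anode) = +0.48 + (−1.67) = −1.19 V.

−1.19 V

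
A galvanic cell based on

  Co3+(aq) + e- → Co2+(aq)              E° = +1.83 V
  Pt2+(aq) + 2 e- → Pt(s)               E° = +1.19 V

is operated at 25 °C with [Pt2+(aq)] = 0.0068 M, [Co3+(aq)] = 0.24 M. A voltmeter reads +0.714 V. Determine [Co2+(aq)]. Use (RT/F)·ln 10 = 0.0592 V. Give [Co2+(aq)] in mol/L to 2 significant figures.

0.16 M

Co³⁺/Co²⁺ is the cathode (higher E°); E°cell = +1.83 − (+1.19) = +0.64 V with n = 2.
From the Nernst equation, log Q = n(E° − E)/0.0592 = 2·(+0.64 − (+0.714))/0.0592 = −2.500.
Balancing electrons gives 2 Co3+(aq) + Pt(s) → 2 Co2+(aq) + Pt2+(aq); thus Q = ([Co2+(aq)]^2·[Pt2+(aq)]) / [Co3+(aq)]^2.
Solving for the unknown gives log [Co2+(aq)] = −0.786, so [Co2+(aq)] ≈ 0.16 M.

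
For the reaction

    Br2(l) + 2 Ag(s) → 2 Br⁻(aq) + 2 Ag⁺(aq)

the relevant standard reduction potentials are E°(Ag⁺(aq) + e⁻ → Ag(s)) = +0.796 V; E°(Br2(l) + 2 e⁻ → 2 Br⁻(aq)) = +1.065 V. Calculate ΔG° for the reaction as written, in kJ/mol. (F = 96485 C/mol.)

In the reaction as written Br2(l) is reduced, so the Br₂/Br⁻ couple is the cathode and Ag⁺/Ag is the anode.
E°cell = +1.065 − (+0.796) = +0.269 V; balancing electrons gives n = 2.
ΔG° = −nFE°cell = −(2)(96485)(+0.269) J/mol = −51.9 kJ/mol.

−51.9 kJ/mol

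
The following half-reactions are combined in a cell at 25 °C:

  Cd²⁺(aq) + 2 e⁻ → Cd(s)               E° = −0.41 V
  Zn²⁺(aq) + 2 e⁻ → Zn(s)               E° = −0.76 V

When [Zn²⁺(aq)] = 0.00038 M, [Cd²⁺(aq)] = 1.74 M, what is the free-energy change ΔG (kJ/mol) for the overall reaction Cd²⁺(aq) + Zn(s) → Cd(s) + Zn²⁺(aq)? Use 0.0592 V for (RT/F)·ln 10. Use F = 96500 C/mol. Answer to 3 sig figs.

−88.5 kJ/mol

E°cell = −0.41 − (−0.76) = +0.35 V; the balanced reaction transfers n = 2 electrons.
Q = [Zn²⁺(aq)] / [Cd²⁺(aq)] = 0.000218, so log Q = −3.661 and E = +0.35 − (0.0592/2)(−3.661) = +0.4584 V.
Finally ΔG = −nFE = −(2)(96500 C/mol)(+0.4584 V) = −88.5 kJ/mol.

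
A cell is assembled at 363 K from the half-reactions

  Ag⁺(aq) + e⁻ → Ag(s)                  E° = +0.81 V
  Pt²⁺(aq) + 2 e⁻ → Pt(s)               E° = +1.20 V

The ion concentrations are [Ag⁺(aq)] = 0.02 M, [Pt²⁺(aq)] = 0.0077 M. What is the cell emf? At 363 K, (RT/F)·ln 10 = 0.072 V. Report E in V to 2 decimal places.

+0.44 V

The Pt²⁺/Pt couple has the more positive E°, so it is the cathode; Ag⁺/Ag is the anode.
E°cell = E°cat − E°an = +1.20 − (+0.81) = +0.39 V; n = 2.
Balancing gives Pt²⁺(aq) + 2 Ag(s) → Pt(s) + 2 Ag⁺(aq); hence Q = [Ag⁺(aq)]^2 / [Pt²⁺(aq)] = 0.0519 (log Q = −1.284).
Applying E = E° − (RT ln10/nF)·log Q gives +0.39 − (0.072/2)(−1.284) = +0.44 V.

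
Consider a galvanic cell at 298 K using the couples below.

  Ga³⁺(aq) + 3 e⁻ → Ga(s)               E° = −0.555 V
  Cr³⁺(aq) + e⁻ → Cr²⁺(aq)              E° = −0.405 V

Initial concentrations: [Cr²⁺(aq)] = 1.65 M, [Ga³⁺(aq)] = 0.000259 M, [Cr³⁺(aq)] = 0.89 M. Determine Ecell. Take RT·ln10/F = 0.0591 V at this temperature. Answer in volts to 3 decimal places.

+0.205 V

Cr³⁺/Cr²⁺ is reduced (cathode, E° = −0.405 V) and Ga³⁺/Ga is oxidized (anode).
E°cell = E°cat − E°an = −0.405 − (−0.555) = +0.150 V; n = 3.
The balanced reaction is 3 Cr³⁺(aq) + Ga(s) → 3 Cr²⁺(aq) + Ga³⁺(aq), so Q = ([Cr²⁺(aq)]^3·[Ga³⁺(aq)]) / [Cr³⁺(aq)]^3 = 0.00165 and log Q = −2.782.
E = E° − (0.0591/n)·log Q = +0.150 − (0.0591/3)(−2.782) = +0.205 V.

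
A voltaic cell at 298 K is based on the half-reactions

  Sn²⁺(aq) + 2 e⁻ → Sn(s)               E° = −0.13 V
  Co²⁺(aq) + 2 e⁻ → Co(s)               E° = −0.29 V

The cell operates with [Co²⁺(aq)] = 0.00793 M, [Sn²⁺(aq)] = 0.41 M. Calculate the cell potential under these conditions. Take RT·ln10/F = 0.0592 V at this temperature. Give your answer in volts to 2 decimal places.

+0.21 V

Since E°(Sn²⁺/Sn) > E°(Co²⁺/Co), Sn²⁺/Sn serves as the cathode.
E°cell = E°cat − E°an = −0.13 − (−0.29) = +0.16 V; n = 2.
For the overall reaction Sn²⁺(aq) + Co(s) → Sn(s) + Co²⁺(aq), Q = [Co²⁺(aq)] / [Sn²⁺(aq)] = 0.0193, giving log Q = −1.714.
E = E° − (0.0592/n)·log Q = +0.16 − (0.0592/2)(−1.714) = +0.21 V.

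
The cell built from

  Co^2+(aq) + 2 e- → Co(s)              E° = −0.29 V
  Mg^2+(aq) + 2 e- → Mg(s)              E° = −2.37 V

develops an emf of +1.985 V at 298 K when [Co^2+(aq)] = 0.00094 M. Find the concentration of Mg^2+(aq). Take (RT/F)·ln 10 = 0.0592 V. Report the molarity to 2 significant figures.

1.5 M

The Co²⁺/Co couple has the larger reduction potential, so it is the cathode: E°cell = −0.29 − (−2.37) = +2.08 V and n = 2.
Since E = E° − (0.0592/n)·log Q, log Q = n(E° − E)/0.0592 = 3.209.
The balanced reaction is Co^2+(aq) + Mg(s) → Co(s) + Mg^2+(aq), so Q = [Mg^2+(aq)] / [Co^2+(aq)].
Solving for the unknown gives log [Mg^2+(aq)] = 0.182, so [Mg^2+(aq)] ≈ 1.5 M.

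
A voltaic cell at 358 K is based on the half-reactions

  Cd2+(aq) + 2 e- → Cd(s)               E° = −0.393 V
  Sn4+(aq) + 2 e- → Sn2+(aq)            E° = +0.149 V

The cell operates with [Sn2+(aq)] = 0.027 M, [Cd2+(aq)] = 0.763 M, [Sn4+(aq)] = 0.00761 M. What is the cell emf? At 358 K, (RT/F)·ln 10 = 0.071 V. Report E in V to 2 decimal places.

+0.53 V

Since E°(Sn⁴⁺/Sn²⁺) > E°(Cd²⁺/Cd), Sn⁴⁺/Sn²⁺ serves as the cathode.
The standard potential is +0.149 − (−0.393) = +0.542 V and the balanced reaction transfers n = 2 electrons.
The balanced reaction is Sn4+(aq) + Cd(s) → Sn2+(aq) + Cd2+(aq), so Q = ([Sn2+(aq)]·[Cd2+(aq)]) / [Sn4+(aq)] = 2.71 and log Q = 0.433.
Applying E = E° − (RT ln10/nF)·log Q gives +0.542 − (0.071/2)(0.433) = +0.53 V.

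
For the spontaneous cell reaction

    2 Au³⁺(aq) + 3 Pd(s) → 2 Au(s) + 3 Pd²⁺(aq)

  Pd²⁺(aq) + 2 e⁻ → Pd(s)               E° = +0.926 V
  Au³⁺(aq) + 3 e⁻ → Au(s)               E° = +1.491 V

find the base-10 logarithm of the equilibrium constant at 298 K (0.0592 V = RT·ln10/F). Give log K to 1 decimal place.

The Au³⁺/Au couple is reduced (cathode); E°cell = +1.491 − (+0.926) = +0.565 V with n = 6.
At equilibrium E = 0, so log K = nE°cell / 0.0592 = (6)(+0.565) / 0.0592 = 57.3.

log K = 57.3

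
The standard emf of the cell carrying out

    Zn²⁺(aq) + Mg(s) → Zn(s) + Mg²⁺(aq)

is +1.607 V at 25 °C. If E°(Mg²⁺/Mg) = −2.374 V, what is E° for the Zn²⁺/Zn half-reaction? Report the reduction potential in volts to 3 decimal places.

In the reaction as written the Zn²⁺/Zn couple is reduced (cathode) and Mg²⁺/Mg is oxidized (anode), so E°cell = E°(Zn²⁺/Zn) − E°(Mg²⁺/Mg).
E°(Zn²⁺/Zn) = E°cell + E°(anode) = +1.607 + (−2.374) = −0.767 V.

−0.767 V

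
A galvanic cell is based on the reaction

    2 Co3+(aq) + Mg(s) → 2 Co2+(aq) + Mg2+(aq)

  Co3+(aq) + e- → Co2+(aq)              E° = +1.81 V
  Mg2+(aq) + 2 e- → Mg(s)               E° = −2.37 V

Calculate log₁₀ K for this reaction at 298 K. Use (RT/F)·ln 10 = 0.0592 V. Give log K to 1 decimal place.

log K = 141.2

The Co³⁺/Co²⁺ couple is reduced (cathode); E°cell = +1.81 − (−2.37) = +4.18 V with n = 2.
At equilibrium E = 0, so log K = nE°cell / 0.0592 = (2)(+4.18) / 0.0592 = 141.2.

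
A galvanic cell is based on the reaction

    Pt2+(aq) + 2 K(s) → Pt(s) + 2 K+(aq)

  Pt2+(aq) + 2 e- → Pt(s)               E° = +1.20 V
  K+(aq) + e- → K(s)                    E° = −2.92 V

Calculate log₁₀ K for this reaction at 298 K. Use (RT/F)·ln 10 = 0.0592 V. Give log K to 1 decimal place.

The Pt²⁺/Pt couple is reduced (cathode); E°cell = +1.20 − (−2.92) = +4.12 V with n = 2.
At equilibrium E = 0, so log K = nE°cell / 0.0592 = (2)(+4.12) / 0.0592 = 139.2.

log K = 139.2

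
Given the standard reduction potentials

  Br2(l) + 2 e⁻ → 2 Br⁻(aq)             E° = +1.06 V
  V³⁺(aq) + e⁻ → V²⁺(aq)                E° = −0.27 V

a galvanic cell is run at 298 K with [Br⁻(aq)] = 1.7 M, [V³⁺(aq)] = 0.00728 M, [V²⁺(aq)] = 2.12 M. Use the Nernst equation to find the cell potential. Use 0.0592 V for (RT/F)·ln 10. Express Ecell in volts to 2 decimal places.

+1.46 V

Since E°(Br₂/Br⁻) > E°(V³⁺/V²⁺), Br₂/Br⁻ serves as the cathode.
E°cell = E°cat − E°an = +1.06 − (−0.27) = +1.33 V; n = 2.
For the overall reaction Br2(l) + 2 V²⁺(aq) → 2 Br⁻(aq) + 2 V³⁺(aq), Q = ([Br⁻(aq)]^2·[V³⁺(aq)]^2) / [V²⁺(aq)]^2 = 3.41×10^−5, giving log Q = −4.468.
Applying E = E° − (RT ln10/nF)·log Q gives +1.33 − (0.0592/2)(−4.468) = +1.46 V.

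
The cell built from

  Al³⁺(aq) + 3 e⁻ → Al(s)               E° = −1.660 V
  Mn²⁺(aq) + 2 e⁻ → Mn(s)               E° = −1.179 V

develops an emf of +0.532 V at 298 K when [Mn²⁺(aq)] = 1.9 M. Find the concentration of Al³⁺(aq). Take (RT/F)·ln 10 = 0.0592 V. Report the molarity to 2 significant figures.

With Mn²⁺/Mn at the cathode and Al³⁺/Al at the anode, E°cell = −1.179 − (−1.660) = +0.481 V (n = 6).
Rearranging E = E° − (0.0592/n)·log Q gives log Q = 6(+0.481 − (+0.532))/0.0592 = −5.169.
Balancing electrons gives 3 Mn²⁺(aq) + 2 Al(s) → 3 Mn(s) + 2 Al³⁺(aq); thus Q = [Al³⁺(aq)]^2 / [Mn²⁺(aq)]^3.
Isolating [Al³⁺(aq)] in Q = 10^{−5.169} yields log [Al³⁺(aq)] = −2.166, i.e. 0.0068 M.

0.0068 M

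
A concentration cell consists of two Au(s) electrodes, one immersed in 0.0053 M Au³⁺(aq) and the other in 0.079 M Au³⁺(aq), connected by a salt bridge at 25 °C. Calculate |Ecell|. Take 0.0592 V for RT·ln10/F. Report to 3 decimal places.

For a concentration cell E°cell = 0, since both electrodes use the same couple.
The compartment with the higher Au³⁺(aq) concentration (0.079 M) acts as the cathode; ions are reduced there and produced at the dilute (0.0053 M) anode.
With n = 3, Ecell = −(0.0592/3)·log([dilute]/[conc]) = −(0.0592/3)·log(0.0053/0.079) = +0.023 V.

0.023 V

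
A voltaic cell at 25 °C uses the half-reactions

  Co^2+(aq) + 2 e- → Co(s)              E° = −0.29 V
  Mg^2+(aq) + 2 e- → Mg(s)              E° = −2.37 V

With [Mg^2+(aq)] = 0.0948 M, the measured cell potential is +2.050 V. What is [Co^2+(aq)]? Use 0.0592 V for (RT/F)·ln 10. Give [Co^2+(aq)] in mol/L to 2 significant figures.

0.0092 M

With Co²⁺/Co at the cathode and Mg²⁺/Mg at the anode, E°cell = −0.29 − (−2.37) = +2.08 V (n = 2).
Rearranging E = E° − (0.0592/n)·log Q gives log Q = 2(+2.08 − (+2.050))/0.0592 = 1.014.
The balanced reaction is Co^2+(aq) + Mg(s) → Co(s) + Mg^2+(aq), so Q = [Mg^2+(aq)] / [Co^2+(aq)].
Isolating [Co^2+(aq)] in Q = 10^{1.014} yields log [Co^2+(aq)] = −2.037, i.e. 0.0092 M.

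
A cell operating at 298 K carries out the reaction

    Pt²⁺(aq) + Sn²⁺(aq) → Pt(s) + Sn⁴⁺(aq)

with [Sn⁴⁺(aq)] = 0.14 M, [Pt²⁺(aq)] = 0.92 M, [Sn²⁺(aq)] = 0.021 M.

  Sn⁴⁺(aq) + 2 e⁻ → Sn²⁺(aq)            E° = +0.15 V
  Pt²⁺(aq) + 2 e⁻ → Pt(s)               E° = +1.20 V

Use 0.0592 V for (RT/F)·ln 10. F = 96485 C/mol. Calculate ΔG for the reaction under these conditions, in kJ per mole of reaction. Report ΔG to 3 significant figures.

With Pt²⁺/Pt reduced at the cathode, E°cell = +1.20 − (+0.15) = +1.05 V and n = 2.
Q = [Sn⁴⁺(aq)] / ([Pt²⁺(aq)]·[Sn²⁺(aq)]) = 7.25, so log Q = 0.860 and E = +1.05 − (0.0592/2)(0.860) = +1.0245 V.
Then ΔG = −nFE = −2 × 96485 × +1.0245 J/mol = −198 kJ/mol.

−198 kJ/mol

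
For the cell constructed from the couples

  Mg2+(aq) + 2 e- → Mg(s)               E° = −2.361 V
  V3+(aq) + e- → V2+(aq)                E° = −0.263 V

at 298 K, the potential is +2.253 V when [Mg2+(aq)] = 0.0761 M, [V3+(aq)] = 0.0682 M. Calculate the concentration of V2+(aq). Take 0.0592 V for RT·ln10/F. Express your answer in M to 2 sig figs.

0.00060 M

The V³⁺/V²⁺ couple has the larger reduction potential, so it is the cathode: E°cell = −0.263 − (−2.361) = +2.098 V and n = 2.
Since E = E° − (0.0592/n)·log Q, log Q = n(E° − E)/0.0592 = −5.236.
The balanced reaction is 2 V3+(aq) + Mg(s) → 2 V2+(aq) + Mg2+(aq), so Q = ([V2+(aq)]^2·[Mg2+(aq)]) / [V3+(aq)]^2.
Solving for the unknown gives log [V2+(aq)] = −3.225, so [V2+(aq)] ≈ 0.00060 M.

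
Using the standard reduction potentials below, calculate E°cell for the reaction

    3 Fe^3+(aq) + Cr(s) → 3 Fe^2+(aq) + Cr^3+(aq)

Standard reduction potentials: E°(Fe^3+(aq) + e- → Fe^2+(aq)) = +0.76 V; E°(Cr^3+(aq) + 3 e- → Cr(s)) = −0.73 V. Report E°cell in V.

+1.49 V

In the reaction as written, Fe^3+(aq) is reduced (cathode) and Cr^3+(aq) is produced by oxidation at the anode.
E°cell = E°(cathode) − E°(anode) = +0.76 − (−0.73) = +1.49 V.
The positive value indicates the reaction is spontaneous as written.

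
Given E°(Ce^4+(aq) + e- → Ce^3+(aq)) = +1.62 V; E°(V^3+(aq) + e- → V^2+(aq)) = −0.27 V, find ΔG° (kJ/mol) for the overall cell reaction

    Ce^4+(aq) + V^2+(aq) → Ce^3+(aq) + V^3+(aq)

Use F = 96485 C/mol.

In the reaction as written Ce^4+(aq) is reduced, so the Ce⁴⁺/Ce³⁺ couple is the cathode and V³⁺/V²⁺ is the anode.
E°cell = +1.62 − (−0.27) = +1.89 V; balancing electrons gives n = 1.
ΔG° = −nFE°cell = −(1)(96485)(+1.89) J/mol = −182 kJ/mol.

−182 kJ/mol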